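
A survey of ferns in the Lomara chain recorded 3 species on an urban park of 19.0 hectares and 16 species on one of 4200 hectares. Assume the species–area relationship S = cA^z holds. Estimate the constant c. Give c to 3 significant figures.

1.20

z = ln(S₂/S₁) / ln(A₂/A₁) = ln(16/3) / ln(4200/19) = 1.6740 / 5.3984 = 0.3101
c = S₁ / A₁^z = 3 / 19^0.3101 = 3 / 2.492 = 1.204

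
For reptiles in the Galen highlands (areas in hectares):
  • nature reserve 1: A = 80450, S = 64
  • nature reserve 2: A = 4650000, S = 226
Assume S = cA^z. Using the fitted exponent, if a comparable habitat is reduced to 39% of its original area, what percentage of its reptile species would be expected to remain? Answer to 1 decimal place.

74.6%

z = ln(226/64) / ln(4650000/80450) = 1.2617 / 4.0570 = 0.3110
S_new/S_old = (A_new/A_old)^z = 0.39^0.3110 = exp(0.3110 × -0.9416) = 0.7462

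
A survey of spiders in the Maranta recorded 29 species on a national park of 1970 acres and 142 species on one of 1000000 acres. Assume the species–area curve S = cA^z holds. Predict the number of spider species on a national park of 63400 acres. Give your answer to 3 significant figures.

70.3

z = ln(142/29) / ln(1000000/1970) = 1.5885 / 6.2297 = 0.2550
c = 29 / 1970^0.2550 = 29 / 6.919 = 4.191
S₃ = 4.191 × 63400^0.2550 = 4.191 × 16.77 ≈ 70.28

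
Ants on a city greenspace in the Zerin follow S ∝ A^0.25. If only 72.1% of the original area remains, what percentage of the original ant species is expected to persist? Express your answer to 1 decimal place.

S_new/S_old = (A_new/A_old)^z = 0.721^0.25
= exp(0.25 × ln 0.721) = exp(0.25 × -0.3271) = exp(-0.0818) ≈ 0.9215

92.1%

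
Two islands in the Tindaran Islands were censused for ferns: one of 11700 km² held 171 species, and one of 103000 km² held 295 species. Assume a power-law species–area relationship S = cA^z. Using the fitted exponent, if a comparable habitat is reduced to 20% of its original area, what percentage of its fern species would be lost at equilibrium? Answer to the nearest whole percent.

33%

z = ln(295/171) / ln(103000/11700) = 0.5453 / 2.1751 = 0.2507
S_new/S_old = (A_new/A_old)^z = 0.2^0.2507 = exp(0.2507 × -1.6094) = 0.668
Fraction lost = 1 − 0.668 = 0.332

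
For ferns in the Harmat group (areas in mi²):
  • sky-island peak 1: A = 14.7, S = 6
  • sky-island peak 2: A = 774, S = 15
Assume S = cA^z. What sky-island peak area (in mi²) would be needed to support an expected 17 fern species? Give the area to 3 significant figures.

z = ln(15/6) / ln(774/14.7) = 0.9163 / 3.9637 = 0.2312
c = 6 / 14.7^0.2312 = 6 / 1.861 = 3.223
A = (17/3.223)^(1/0.2312) ⇒ ln A = ln(5.274)/0.2312 = 7.1930
A = e^7.1930 ≈ 1330 mi²

1330 mi²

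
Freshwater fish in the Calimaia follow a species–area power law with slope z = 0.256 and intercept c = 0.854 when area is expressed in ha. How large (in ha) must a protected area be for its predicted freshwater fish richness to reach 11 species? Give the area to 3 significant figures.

11 = 0.854 × A^0.256  ⇒  A^0.256 = 11/0.854 = 12.88
ln A = ln(12.88) / 0.256 = 2.5557 / 0.256 = 9.9833
A = e^9.9833 ≈ 21661 ha

21700 ha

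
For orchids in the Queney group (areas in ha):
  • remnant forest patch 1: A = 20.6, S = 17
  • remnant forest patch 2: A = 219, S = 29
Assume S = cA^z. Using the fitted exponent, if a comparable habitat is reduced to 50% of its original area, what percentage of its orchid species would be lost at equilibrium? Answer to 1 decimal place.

z = ln(29/17) / ln(219/20.6) = 0.5341 / 2.3638 = 0.2259
S_new/S_old = (A_new/A_old)^z = 0.5^0.2259 = exp(0.2259 × -0.6931) = 0.855
Fraction lost = 1 − 0.855 = 0.145

14.5%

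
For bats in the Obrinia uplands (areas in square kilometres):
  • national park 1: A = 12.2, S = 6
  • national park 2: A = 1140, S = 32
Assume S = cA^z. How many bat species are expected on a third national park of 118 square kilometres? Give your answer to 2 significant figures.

z = ln(32/6) / ln(1140/12.2) = 1.6740 / 4.5373 = 0.3689
c = 6 / 12.2^0.3689 = 6 / 2.516 = 2.384
S₃ = 2.384 × 118^0.3689 = 2.384 × 5.813 ≈ 13.86

14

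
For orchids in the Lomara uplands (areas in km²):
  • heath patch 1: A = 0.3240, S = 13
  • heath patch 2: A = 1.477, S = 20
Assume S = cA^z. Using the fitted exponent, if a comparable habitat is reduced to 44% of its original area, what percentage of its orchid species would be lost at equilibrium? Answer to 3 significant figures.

20.8%

z = ln(20/13) / ln(1.477/0.324) = 0.4308 / 1.5170 = 0.2840
S_new/S_old = (A_new/A_old)^z = 0.44^0.2840 = exp(0.2840 × -0.8210) = 0.7921
Fraction lost = 1 − 0.7921 = 0.2079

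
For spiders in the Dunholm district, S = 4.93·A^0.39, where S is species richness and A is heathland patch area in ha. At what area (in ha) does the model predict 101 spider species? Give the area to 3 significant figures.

101 = 4.93 × A^0.39  ⇒  A^0.39 = 101/4.93 = 20.49
ln A = ln(20.49) / 0.39 = 3.0198 / 0.39 = 7.7430
A = e^7.7430 ≈ 2305 ha

2310 ha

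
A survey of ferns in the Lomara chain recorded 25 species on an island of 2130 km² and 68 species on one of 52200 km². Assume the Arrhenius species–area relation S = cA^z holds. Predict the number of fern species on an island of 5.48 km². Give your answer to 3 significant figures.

z = ln(68/25) / ln(52200/2130) = 1.0006 / 3.1990 = 0.3128
c = 25 / 2130^0.3128 = 25 / 10.99 = 2.274
S₃ = 2.274 × 5.48^0.3128 = 2.274 × 1.703 ≈ 3.872

3.87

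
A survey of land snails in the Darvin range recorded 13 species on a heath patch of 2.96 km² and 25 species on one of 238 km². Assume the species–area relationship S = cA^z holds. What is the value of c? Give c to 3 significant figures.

z = ln(S₂/S₁) / ln(A₂/A₁) = ln(25/13) / ln(238/2.96) = 0.6539 / 4.3871 = 0.1491
c = S₁ / A₁^z = 13 / 2.96^0.1491 = 13 / 1.176 = 11.06

11.1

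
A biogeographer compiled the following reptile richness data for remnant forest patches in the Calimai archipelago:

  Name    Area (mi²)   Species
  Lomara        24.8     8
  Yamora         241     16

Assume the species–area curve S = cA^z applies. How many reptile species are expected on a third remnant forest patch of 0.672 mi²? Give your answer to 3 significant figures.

2.66

z = ln(16/8) / ln(241/24.8) = 0.6931 / 2.2740 = 0.3048
c = 8 / 24.8^0.3048 = 8 / 2.661 = 3.006
S₃ = 3.006 × 0.672^0.3048 = 3.006 × 0.8859 ≈ 2.663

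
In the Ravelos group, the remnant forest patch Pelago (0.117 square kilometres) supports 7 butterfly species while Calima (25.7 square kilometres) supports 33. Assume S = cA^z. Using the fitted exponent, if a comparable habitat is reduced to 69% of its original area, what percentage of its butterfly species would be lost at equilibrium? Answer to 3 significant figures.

z = ln(33/7) / ln(25.7/0.117) = 1.5506 / 5.3921 = 0.2876
S_new/S_old = (A_new/A_old)^z = 0.69^0.2876 = exp(0.2876 × -0.3711) = 0.8988
Fraction lost = 1 − 0.8988 = 0.1012

10.1%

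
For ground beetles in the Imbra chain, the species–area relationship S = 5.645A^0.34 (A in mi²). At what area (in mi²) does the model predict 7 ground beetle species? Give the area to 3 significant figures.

7 = 5.645 × A^0.34  ⇒  A^0.34 = 7/5.645 = 1.24
ln A = ln(1.24) / 0.34 = 0.2151 / 0.34 = 0.6328
A = e^0.6328 ≈ 1.883 mi²

1.88 mi²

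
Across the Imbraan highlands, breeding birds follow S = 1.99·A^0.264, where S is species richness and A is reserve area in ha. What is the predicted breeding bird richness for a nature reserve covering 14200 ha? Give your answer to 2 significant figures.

S = 1.99 × 14200^0.264
ln S = ln 1.99 + 0.264 × ln 14200 = 0.6881 + 0.264 × 9.5610 = 3.2122
S = e^3.2122 ≈ 24.83

25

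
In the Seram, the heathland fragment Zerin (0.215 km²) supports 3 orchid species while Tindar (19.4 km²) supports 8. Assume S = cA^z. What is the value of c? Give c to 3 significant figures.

z = ln(S₂/S₁) / ln(A₂/A₁) = ln(8/3) / ln(19.4/0.215) = 0.9808 / 4.5024 = 0.2178
c = S₁ / A₁^z = 3 / 0.215^0.2178 = 3 / 0.7154 = 4.193

4.19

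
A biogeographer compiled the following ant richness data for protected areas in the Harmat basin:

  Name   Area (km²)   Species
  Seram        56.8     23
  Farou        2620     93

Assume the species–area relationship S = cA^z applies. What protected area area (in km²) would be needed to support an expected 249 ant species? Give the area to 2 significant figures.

39000 km²

z = ln(93/23) / ln(2620/56.8) = 1.3971 / 3.8314 = 0.3646
c = 23 / 56.8^0.3646 = 23 / 4.362 = 5.272
A = (249/5.272)^(1/0.3646) ⇒ ln A = ln(47.23)/0.3646 = 10.5718
A = e^10.5718 ≈ 39018 km²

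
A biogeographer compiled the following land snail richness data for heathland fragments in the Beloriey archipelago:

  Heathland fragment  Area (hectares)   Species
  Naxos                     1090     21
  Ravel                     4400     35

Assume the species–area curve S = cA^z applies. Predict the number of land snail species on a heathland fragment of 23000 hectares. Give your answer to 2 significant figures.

z = ln(35/21) / ln(4400/1090) = 0.5108 / 1.3954 = 0.3661
c = 21 / 1090^0.3661 = 21 / 12.94 = 1.623
S₃ = 1.623 × 23000^0.3661 = 1.623 × 39.51 ≈ 64.12

64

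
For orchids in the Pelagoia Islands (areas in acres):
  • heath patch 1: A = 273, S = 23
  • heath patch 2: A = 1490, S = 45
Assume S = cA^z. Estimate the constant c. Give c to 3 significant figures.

z = ln(S₂/S₁) / ln(A₂/A₁) = ln(45/23) / ln(1490/273) = 0.6712 / 1.6971 = 0.3955
c = S₁ / A₁^z = 23 / 273^0.3955 = 23 / 9.193 = 2.502

2.50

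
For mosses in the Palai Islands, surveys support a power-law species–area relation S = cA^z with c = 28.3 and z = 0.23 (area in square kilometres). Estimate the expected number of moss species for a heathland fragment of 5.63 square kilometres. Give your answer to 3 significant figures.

S = 28.3 × 5.63^0.23
ln S = ln 28.3 + 0.23 × ln 5.63 = 3.3429 + 0.23 × 1.7281 = 3.7403
S = e^3.7403 ≈ 42.11

42.1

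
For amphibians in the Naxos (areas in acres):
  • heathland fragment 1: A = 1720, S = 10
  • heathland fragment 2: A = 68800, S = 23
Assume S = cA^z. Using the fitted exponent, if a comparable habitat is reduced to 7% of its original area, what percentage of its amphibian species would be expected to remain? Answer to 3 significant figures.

54.9%

z = ln(23/10) / ln(68800/1720) = 0.8329 / 3.6889 = 0.2258
S_new/S_old = (A_new/A_old)^z = 0.07^0.2258 = exp(0.2258 × -2.6593) = 0.5486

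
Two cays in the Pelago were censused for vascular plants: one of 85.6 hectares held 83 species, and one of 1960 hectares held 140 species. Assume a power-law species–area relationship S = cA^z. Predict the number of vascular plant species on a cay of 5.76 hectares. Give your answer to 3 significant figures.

52.9

z = ln(140/83) / ln(1960/85.6) = 0.5228 / 3.1310 = 0.1670
c = 83 / 85.6^0.1670 = 83 / 2.102 = 39.48
S₃ = 39.48 × 5.76^0.1670 = 39.48 × 1.34 ≈ 52.89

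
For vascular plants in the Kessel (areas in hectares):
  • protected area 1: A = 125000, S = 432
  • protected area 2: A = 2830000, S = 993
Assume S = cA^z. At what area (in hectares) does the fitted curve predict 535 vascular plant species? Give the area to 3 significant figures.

279000 hectares

z = ln(993/432) / ln(2830000/125000) = 0.8323 / 3.1197 = 0.2668
c = 432 / 125000^0.2668 = 432 / 22.9 = 18.87
A = (535/18.87)^(1/0.2668) ⇒ ln A = ln(28.36)/0.2668 = 12.5376
A = e^12.5376 ≈ 278621 hectares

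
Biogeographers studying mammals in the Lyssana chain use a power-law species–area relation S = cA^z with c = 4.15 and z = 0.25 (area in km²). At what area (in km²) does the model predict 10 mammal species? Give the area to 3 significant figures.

10 = 4.15 × A^0.25  ⇒  A^0.25 = 10/4.15 = 2.41
ln A = ln(2.41) / 0.25 = 0.8795 / 0.25 = 3.5179
A = e^3.5179 ≈ 33.71 km²

33.7 km²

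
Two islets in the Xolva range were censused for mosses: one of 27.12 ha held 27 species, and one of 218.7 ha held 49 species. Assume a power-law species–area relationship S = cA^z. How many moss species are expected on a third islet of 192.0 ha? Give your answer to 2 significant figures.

z = ln(49/27) / ln(218.7/27.12) = 0.5960 / 2.0874 = 0.2855
c = 27 / 27.12^0.2855 = 27 / 2.566 = 10.52
S₃ = 10.52 × 192^0.2855 = 10.52 × 4.486 ≈ 47.21

47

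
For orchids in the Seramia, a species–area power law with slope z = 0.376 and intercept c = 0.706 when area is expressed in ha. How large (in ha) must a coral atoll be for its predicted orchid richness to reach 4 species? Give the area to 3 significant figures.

101 ha

4 = 0.706 × A^0.376  ⇒  A^0.376 = 4/0.706 = 5.666
ln A = ln(5.666) / 0.376 = 1.7344 / 0.376 = 4.6129
A = e^4.6129 ≈ 100.8 ha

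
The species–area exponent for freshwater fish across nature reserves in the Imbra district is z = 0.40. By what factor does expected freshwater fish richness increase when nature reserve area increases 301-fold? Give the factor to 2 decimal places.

9.80

S₂/S₁ = (A₂/A₁)^z = 301^0.4
ln(S₂/S₁) = 0.4 × ln 301 = 0.4 × 5.7071 = 2.2828
S₂/S₁ = e^2.2828 ≈ 9.805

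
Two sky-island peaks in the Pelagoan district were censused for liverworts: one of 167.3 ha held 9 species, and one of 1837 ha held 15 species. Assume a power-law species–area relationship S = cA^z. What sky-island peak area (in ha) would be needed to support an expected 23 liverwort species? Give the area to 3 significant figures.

z = ln(15/9) / ln(1837/167.3) = 0.5108 / 2.3961 = 0.2132
c = 9 / 167.3^0.2132 = 9 / 2.979 = 3.021
A = (23/3.021)^(1/0.2132) ⇒ ln A = ln(7.612)/0.2132 = 9.5209
A = e^9.5209 ≈ 13642 ha

13600 ha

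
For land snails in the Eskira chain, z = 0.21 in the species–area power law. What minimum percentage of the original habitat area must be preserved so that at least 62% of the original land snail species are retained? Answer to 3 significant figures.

Need (A_new/A_old)^0.21 = 0.62, so A_new/A_old = 0.62^(1/0.21) = 0.62^4.762
ln(A_new/A_old) = ln 0.62 / 0.21 = -0.4780 / 0.21 = -2.2764
A_new/A_old = e^-2.2764 ≈ 0.1027

10.3%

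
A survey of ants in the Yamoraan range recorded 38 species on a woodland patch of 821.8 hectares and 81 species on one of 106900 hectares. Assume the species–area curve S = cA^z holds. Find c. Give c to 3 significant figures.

13.4

z = ln(S₂/S₁) / ln(A₂/A₁) = ln(81/38) / ln(106900/821.8) = 0.7569 / 4.8682 = 0.1555
c = S₁ / A₁^z = 38 / 821.8^0.1555 = 38 / 2.839 = 13.38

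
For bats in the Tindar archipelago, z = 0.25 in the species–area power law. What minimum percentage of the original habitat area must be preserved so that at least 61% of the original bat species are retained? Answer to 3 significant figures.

13.8%

Need (A_new/A_old)^0.25 = 0.61, so A_new/A_old = 0.61^(1/0.25) = 0.61^4
ln(A_new/A_old) = ln 0.61 / 0.25 = -0.4943 / 0.25 = -1.9772
A_new/A_old = e^-1.9772 ≈ 0.1385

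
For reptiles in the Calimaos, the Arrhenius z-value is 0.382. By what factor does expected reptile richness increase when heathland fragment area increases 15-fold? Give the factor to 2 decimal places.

2.81

S₂/S₁ = (A₂/A₁)^z = 15^0.382
ln(S₂/S₁) = 0.382 × ln 15 = 0.382 × 2.7081 = 1.0345
S₂/S₁ = e^1.0345 ≈ 2.814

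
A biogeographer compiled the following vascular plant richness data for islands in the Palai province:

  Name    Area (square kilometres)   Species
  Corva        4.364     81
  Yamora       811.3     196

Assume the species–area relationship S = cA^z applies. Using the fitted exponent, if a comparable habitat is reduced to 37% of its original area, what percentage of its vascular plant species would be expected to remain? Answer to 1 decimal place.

z = ln(196/81) / ln(811.3/4.364) = 0.8837 / 5.2252 = 0.1691
S_new/S_old = (A_new/A_old)^z = 0.37^0.1691 = exp(0.1691 × -0.9943) = 0.8452

84.5%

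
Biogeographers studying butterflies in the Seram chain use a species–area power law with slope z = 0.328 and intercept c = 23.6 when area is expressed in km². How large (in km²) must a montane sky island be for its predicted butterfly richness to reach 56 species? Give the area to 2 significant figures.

14 km²

56 = 23.6 × A^0.328  ⇒  A^0.328 = 56/23.6 = 2.373
ln A = ln(2.373) / 0.328 = 0.8641 / 0.328 = 2.6345
A = e^2.6345 ≈ 13.94 km²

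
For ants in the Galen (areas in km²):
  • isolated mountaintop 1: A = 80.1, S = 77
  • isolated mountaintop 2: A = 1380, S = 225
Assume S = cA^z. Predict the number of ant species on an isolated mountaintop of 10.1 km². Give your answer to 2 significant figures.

35

z = ln(225/77) / ln(1380/80.1) = 1.0723 / 2.8466 = 0.3767
c = 77 / 80.1^0.3767 = 77 / 5.213 = 14.77
S₃ = 14.77 × 10.1^0.3767 = 14.77 × 2.39 ≈ 35.3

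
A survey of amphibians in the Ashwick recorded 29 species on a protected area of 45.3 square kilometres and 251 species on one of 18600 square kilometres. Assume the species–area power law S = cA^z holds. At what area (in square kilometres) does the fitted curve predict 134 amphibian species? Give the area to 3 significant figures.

z = ln(251/29) / ln(18600/45.3) = 2.1582 / 6.0176 = 0.3586
c = 29 / 45.3^0.3586 = 29 / 3.926 = 7.387
A = (134/7.387)^(1/0.3586) ⇒ ln A = ln(18.14)/0.3586 = 8.0809
A = e^8.0809 ≈ 3232 square kilometres

3230 square kilometres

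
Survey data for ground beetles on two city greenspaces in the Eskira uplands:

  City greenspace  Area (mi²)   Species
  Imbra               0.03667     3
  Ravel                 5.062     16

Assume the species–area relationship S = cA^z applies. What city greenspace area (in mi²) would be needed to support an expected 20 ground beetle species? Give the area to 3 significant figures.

z = ln(16/3) / ln(5.062/0.03667) = 1.6740 / 4.9276 = 0.3397
c = 3 / 0.03667^0.3397 = 3 / 0.3253 = 9.223
A = (20/9.223)^(1/0.3397) ⇒ ln A = ln(2.169)/0.3397 = 2.2786
A = e^2.2786 ≈ 9.763 mi²

9.76 mi²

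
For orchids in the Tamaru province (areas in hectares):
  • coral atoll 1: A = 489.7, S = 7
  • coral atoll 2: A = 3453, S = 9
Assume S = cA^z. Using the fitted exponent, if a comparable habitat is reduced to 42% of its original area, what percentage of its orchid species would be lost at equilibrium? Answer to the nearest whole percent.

z = ln(9/7) / ln(3453/489.7) = 0.2513 / 1.9532 = 0.1287
S_new/S_old = (A_new/A_old)^z = 0.42^0.1287 = exp(0.1287 × -0.8675) = 0.8944
Fraction lost = 1 − 0.8944 = 0.1056

11%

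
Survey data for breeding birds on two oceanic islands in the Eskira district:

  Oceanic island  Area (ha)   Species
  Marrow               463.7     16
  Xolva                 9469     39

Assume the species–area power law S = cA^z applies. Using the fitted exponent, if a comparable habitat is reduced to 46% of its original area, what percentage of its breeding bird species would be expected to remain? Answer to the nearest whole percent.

z = ln(39/16) / ln(9469/463.7) = 0.8910 / 3.0165 = 0.2954
S_new/S_old = (A_new/A_old)^z = 0.46^0.2954 = exp(0.2954 × -0.7765) = 0.795

80%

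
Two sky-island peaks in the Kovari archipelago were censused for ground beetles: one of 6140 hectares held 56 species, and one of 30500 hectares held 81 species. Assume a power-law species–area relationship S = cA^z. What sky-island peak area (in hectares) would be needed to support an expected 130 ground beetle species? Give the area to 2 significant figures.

z = ln(81/56) / ln(30500/6140) = 0.3691 / 1.6029 = 0.2303
c = 56 / 6140^0.2303 = 56 / 7.452 = 7.514
A = (130/7.514)^(1/0.2303) ⇒ ln A = ln(17.3)/0.2303 = 12.3800
A = e^12.3800 ≈ 237989 hectares

240000 hectares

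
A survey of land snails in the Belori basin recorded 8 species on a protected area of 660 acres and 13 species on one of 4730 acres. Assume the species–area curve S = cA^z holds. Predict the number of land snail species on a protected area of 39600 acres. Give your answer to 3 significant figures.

22.0

z = ln(13/8) / ln(4730/660) = 0.4855 / 1.9694 = 0.2465
c = 8 / 660^0.2465 = 8 / 4.955 = 1.614
S₃ = 1.614 × 39600^0.2465 = 1.614 × 13.6 ≈ 21.95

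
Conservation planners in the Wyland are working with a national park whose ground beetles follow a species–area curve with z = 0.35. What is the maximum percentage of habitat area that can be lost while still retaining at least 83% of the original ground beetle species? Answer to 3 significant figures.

41.3%

Need (A_new/A_old)^0.35 = 0.83, so A_new/A_old = 0.83^(1/0.35) = 0.83^2.857
ln(A_new/A_old) = ln 0.83 / 0.35 = -0.1863 / 0.35 = -0.5324
A_new/A_old = e^-0.5324 ≈ 0.5872
Fraction that can be lost = 1 − 0.5872 = 0.4128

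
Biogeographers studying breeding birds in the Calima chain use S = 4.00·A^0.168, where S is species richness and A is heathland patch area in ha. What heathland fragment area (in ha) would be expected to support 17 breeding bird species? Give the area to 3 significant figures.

17 = 4 × A^0.168  ⇒  A^0.168 = 17/4 = 4.25
ln A = ln(4.25) / 0.168 = 1.4469 / 0.168 = 8.6126
A = e^8.6126 ≈ 5501 ha

5500 ha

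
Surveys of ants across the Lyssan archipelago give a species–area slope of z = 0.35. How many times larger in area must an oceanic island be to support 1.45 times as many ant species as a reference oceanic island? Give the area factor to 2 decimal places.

(A₂/A₁)^0.35 = 1.45, so A₂/A₁ = 1.45^(1/0.35) = 1.45^2.857
ln(A₂/A₁) = ln 1.45 / 0.35 = 0.3716 / 0.35 = 1.0616
A₂/A₁ = e^1.0616 ≈ 2.891

2.89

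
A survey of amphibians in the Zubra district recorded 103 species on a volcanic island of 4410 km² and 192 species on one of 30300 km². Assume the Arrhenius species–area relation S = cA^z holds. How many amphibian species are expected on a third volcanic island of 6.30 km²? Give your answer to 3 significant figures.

12.4

z = ln(192/103) / ln(30300/4410) = 0.6228 / 1.9273 = 0.3231
c = 103 / 4410^0.3231 = 103 / 15.05 = 6.842
S₃ = 6.842 × 6.3^0.3231 = 6.842 × 1.813 ≈ 12.4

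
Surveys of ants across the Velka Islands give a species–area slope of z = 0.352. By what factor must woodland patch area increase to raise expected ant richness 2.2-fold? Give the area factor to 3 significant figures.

(A₂/A₁)^0.352 = 2.2, so A₂/A₁ = 2.2^(1/0.352) = 2.2^2.841
ln(A₂/A₁) = ln 2.2 / 0.352 = 0.7885 / 0.352 = 2.2399
A₂/A₁ = e^2.2399 ≈ 9.393

9.39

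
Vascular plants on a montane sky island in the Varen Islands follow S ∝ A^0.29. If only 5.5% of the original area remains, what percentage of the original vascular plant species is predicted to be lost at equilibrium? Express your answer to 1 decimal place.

S_new/S_old = (A_new/A_old)^z = 0.055^0.29
= exp(0.29 × ln 0.055) = exp(0.29 × -2.9004) = exp(-0.8411) ≈ 0.4312
Fraction lost = 1 − 0.4312 = 0.5688

56.9%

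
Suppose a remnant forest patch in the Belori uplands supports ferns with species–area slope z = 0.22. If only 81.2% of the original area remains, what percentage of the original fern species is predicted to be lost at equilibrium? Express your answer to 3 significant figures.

4.48%

S_new/S_old = (A_new/A_old)^z = 0.812^0.22
= exp(0.22 × ln 0.812) = exp(0.22 × -0.2083) = exp(-0.0458) ≈ 0.9552
Fraction lost = 1 − 0.9552 = 0.04478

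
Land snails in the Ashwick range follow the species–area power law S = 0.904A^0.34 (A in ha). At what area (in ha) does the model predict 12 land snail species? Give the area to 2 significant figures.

12 = 0.904 × A^0.34  ⇒  A^0.34 = 12/0.904 = 13.27
ln A = ln(13.27) / 0.34 = 2.5858 / 0.34 = 7.6054
A = e^7.6054 ≈ 2009 ha

2000 ha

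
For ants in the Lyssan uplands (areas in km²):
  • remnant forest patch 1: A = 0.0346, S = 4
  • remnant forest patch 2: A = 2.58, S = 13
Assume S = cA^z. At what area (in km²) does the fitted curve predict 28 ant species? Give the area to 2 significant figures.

z = ln(13/4) / ln(2.58/0.0346) = 1.1787 / 4.3117 = 0.2734
c = 4 / 0.0346^0.2734 = 4 / 0.3987 = 10.03
A = (28/10.03)^(1/0.2734) ⇒ ln A = ln(2.791)/0.2734 = 3.7545
A = e^3.7545 ≈ 42.71 km²

43 km²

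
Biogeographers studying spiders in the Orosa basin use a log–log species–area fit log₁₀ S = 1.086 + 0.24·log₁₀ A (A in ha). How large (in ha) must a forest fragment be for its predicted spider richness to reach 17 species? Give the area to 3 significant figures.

17 = 12.19 × A^0.24  ⇒  A^0.24 = 17/12.19 = 1.395
ln A = ln(1.395) / 0.24 = 0.3326 / 0.24 = 1.3859
A = e^1.3859 ≈ 3.998 ha

4.00 ha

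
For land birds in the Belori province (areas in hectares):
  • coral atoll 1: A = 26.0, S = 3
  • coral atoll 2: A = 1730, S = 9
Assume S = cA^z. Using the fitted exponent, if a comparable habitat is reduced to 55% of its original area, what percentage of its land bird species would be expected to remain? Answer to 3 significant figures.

85.5%

z = ln(9/3) / ln(1730/26) = 1.0986 / 4.1978 = 0.2617
S_new/S_old = (A_new/A_old)^z = 0.55^0.2617 = exp(0.2617 × -0.5978) = 0.8552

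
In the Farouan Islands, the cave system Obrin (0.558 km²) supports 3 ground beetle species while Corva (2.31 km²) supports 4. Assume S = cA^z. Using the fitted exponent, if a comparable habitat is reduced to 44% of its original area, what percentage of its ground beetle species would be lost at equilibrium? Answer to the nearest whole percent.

z = ln(4/3) / ln(2.31/0.558) = 0.2877 / 1.4206 = 0.2025
S_new/S_old = (A_new/A_old)^z = 0.44^0.2025 = exp(0.2025 × -0.8210) = 0.8468
Fraction lost = 1 − 0.8468 = 0.1532

15%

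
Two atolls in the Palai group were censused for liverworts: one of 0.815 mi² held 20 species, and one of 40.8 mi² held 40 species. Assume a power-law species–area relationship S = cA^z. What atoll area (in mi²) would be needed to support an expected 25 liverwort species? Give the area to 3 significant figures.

z = ln(40/20) / ln(40.8/0.815) = 0.6931 / 3.9132 = 0.1771
c = 20 / 0.815^0.1771 = 20 / 0.9644 = 20.74
A = (25/20.74)^(1/0.1771) ⇒ ln A = ln(1.206)/0.1771 = 1.0552
A = e^1.0552 ≈ 2.873 mi²

2.87 mi²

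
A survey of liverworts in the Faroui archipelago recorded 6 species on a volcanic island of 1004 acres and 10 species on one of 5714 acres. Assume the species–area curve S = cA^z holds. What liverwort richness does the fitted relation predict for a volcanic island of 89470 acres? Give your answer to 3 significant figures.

z = ln(10/6) / ln(5714/1004) = 0.5108 / 1.7389 = 0.2938
c = 6 / 1004^0.2938 = 6 / 7.617 = 0.7877
S₃ = 0.7877 × 89470^0.2938 = 0.7877 × 28.48 ≈ 22.44

22.4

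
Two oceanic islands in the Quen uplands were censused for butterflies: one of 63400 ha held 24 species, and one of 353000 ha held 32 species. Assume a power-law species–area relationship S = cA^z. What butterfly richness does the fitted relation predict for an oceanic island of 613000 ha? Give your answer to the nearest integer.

35

z = ln(32/24) / ln(353000/63400) = 0.2877 / 1.7170 = 0.1675
c = 24 / 63400^0.1675 = 24 / 6.377 = 3.764
S₃ = 3.764 × 613000^0.1675 = 3.764 × 9.326 ≈ 35.1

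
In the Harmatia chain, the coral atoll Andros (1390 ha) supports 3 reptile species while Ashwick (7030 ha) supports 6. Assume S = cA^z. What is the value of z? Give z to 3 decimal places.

0.428

Taking logs: ln S = ln c + z ln A, so z = (ln S₂ − ln S₁)/(ln A₂ − ln A₁).
z = ln(6/3) / ln(7030/1390) = ln(2) / ln(5.058) = 0.6931 / 1.6209 = 0.4276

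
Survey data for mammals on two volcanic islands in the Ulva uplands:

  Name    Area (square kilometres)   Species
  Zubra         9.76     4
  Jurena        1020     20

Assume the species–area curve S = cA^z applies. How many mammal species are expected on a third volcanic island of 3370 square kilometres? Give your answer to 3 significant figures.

z = ln(20/4) / ln(1020/9.76) = 1.6094 / 4.6493 = 0.3462
c = 4 / 9.76^0.3462 = 4 / 2.2 = 1.818
S₃ = 1.818 × 3370^0.3462 = 1.818 × 16.64 ≈ 30.25

30.2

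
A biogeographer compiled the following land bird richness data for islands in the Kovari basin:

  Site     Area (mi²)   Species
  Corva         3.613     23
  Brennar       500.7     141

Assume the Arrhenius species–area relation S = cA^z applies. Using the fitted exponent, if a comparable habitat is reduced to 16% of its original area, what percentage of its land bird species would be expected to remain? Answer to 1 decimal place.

51.0%

z = ln(141/23) / ln(500.7/3.613) = 1.8133 / 4.9315 = 0.3677
S_new/S_old = (A_new/A_old)^z = 0.16^0.3677 = exp(0.3677 × -1.8326) = 0.5098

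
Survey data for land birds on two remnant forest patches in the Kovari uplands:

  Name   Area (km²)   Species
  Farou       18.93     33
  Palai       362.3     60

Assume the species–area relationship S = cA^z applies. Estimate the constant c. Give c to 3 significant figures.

18.2

z = ln(S₂/S₁) / ln(A₂/A₁) = ln(60/33) / ln(362.3/18.93) = 0.5978 / 2.9517 = 0.2025
c = S₁ / A₁^z = 33 / 18.93^0.2025 = 33 / 1.814 = 18.19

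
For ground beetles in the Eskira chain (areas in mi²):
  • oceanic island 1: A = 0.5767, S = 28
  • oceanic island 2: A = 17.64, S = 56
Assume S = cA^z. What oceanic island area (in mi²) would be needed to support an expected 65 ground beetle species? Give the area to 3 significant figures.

z = ln(56/28) / ln(17.64/0.5767) = 0.6931 / 3.4206 = 0.2026
c = 28 / 0.5767^0.2026 = 28 / 0.8945 = 31.3
A = (65/31.3)^(1/0.2026) ⇒ ln A = ln(2.076)/0.2026 = 3.6056
A = e^3.6056 ≈ 36.81 mi²

36.8 mi²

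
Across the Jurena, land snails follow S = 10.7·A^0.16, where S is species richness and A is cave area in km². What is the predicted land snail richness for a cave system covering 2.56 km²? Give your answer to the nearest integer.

S = 10.7 × 2.56^0.16 = 10.7 × 1.162 ≈ 12.44

12 species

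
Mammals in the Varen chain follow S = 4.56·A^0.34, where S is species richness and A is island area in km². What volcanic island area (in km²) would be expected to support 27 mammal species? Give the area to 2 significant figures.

27 = 4.56 × A^0.34  ⇒  A^0.34 = 27/4.56 = 5.921
ln A = ln(5.921) / 0.34 = 1.7785 / 0.34 = 5.2309
A = e^5.2309 ≈ 187 km²

190 km²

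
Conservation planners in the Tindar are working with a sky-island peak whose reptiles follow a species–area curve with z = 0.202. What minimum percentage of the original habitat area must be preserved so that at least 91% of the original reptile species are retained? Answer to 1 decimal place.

Need (A_new/A_old)^0.202 = 0.91, so A_new/A_old = 0.91^(1/0.202) = 0.91^4.95
ln(A_new/A_old) = ln 0.91 / 0.202 = -0.0943 / 0.202 = -0.4669
A_new/A_old = e^-0.4669 ≈ 0.627

62.7%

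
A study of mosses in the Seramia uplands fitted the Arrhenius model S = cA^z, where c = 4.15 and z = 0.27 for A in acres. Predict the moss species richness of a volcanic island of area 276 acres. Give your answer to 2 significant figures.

S = 4.15 × 276^0.27 = 4.15 × 4.561 ≈ 18.93

19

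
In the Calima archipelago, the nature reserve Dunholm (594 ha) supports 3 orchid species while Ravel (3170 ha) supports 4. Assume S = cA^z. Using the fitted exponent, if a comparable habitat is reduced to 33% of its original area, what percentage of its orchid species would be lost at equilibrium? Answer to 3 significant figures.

z = ln(4/3) / ln(3170/594) = 0.2877 / 1.6746 = 0.1718
S_new/S_old = (A_new/A_old)^z = 0.33^0.1718 = exp(0.1718 × -1.1087) = 0.8266
Fraction lost = 1 − 0.8266 = 0.1734

17.3%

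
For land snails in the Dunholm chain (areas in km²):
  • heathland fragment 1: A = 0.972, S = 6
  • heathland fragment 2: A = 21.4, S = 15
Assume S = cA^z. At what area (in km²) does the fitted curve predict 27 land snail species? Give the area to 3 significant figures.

156 km²

z = ln(15/6) / ln(21.4/0.972) = 0.9163 / 3.0918 = 0.2964
c = 6 / 0.972^0.2964 = 6 / 0.9916 = 6.051
A = (27/6.051)^(1/0.2964) ⇒ ln A = ln(4.462)/0.2964 = 5.0467
A = e^5.0467 ≈ 155.5 km²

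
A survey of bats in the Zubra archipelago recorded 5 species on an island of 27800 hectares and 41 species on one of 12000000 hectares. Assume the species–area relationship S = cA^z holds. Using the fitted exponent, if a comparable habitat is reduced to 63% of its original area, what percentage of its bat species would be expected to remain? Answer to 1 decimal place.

z = ln(41/5) / ln(12000000/27800) = 2.1041 / 6.0676 = 0.3468
S_new/S_old = (A_new/A_old)^z = 0.63^0.3468 = exp(0.3468 × -0.4620) = 0.852

85.2%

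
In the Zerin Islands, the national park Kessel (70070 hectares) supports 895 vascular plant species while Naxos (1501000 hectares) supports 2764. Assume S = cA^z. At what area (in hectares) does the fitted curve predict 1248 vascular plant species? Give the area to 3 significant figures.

173000 hectares

z = ln(2764/895) / ln(1501000/70070) = 1.1276 / 3.0644 = 0.3680
c = 895 / 70070^0.3680 = 895 / 60.68 = 14.75
A = (1248/14.75)^(1/0.3680) ⇒ ln A = ln(84.61)/0.3680 = 12.0608
A = e^12.0608 ≈ 172954 hectares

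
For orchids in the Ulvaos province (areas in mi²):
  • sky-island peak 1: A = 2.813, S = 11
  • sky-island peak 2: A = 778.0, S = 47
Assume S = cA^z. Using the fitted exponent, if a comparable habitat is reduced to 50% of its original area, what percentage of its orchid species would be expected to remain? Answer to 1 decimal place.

83.6%

z = ln(47/11) / ln(778/2.813) = 1.4523 / 5.6225 = 0.2583
S_new/S_old = (A_new/A_old)^z = 0.5^0.2583 = exp(0.2583 × -0.6931) = 0.8361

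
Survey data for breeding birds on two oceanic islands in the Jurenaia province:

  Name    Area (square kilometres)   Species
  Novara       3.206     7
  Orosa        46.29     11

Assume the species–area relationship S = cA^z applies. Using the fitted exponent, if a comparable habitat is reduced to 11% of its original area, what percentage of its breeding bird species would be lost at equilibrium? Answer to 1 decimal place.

31.2%

z = ln(11/7) / ln(46.29/3.206) = 0.4520 / 2.6699 = 0.1693
S_new/S_old = (A_new/A_old)^z = 0.11^0.1693 = exp(0.1693 × -2.2073) = 0.6882
Fraction lost = 1 − 0.6882 = 0.3118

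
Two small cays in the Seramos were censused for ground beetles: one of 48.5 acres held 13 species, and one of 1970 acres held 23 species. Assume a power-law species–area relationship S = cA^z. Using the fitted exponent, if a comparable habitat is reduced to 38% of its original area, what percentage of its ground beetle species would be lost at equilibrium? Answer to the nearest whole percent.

14%

z = ln(23/13) / ln(1970/48.5) = 0.5705 / 3.7042 = 0.1540
S_new/S_old = (A_new/A_old)^z = 0.38^0.1540 = exp(0.1540 × -0.9676) = 0.8615
Fraction lost = 1 − 0.8615 = 0.1385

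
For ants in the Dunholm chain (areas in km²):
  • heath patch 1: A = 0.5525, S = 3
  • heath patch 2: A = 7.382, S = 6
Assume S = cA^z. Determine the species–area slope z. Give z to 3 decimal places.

0.267

Taking logs: ln S = ln c + z ln A, so z = (ln S₂ − ln S₁)/(ln A₂ − ln A₁).
z = ln(6/3) / ln(7.382/0.5525) = ln(2) / ln(13.36) = 0.6931 / 2.5923 = 0.2674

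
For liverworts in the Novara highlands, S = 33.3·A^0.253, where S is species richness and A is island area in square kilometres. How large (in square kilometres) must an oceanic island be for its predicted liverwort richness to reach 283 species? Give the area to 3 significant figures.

283 = 33.3 × A^0.253  ⇒  A^0.253 = 283/33.3 = 8.498
ln A = ln(8.498) / 0.253 = 2.1399 / 0.253 = 8.4581
A = e^8.4581 ≈ 4713 square kilometres

4710 square kilometres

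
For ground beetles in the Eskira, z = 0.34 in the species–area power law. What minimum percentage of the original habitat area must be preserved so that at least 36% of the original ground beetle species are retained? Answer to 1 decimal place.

5.0%

Need (A_new/A_old)^0.34 = 0.36, so A_new/A_old = 0.36^(1/0.34) = 0.36^2.941
ln(A_new/A_old) = ln 0.36 / 0.34 = -1.0217 / 0.34 = -3.0049
A_new/A_old = e^-3.0049 ≈ 0.04955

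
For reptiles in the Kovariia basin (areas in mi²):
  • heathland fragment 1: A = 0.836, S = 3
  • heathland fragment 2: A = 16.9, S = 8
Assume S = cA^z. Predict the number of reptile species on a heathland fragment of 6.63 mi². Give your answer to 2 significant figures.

5.9

z = ln(8/3) / ln(16.9/0.836) = 0.9808 / 3.0064 = 0.3262
c = 3 / 0.836^0.3262 = 3 / 0.9432 = 3.181
S₃ = 3.181 × 6.63^0.3262 = 3.181 × 1.854 ≈ 5.895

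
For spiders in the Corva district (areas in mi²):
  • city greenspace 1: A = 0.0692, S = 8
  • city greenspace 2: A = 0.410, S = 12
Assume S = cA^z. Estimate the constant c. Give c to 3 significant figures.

14.7

z = ln(S₂/S₁) / ln(A₂/A₁) = ln(12/8) / ln(0.41/0.0692) = 0.4055 / 1.7792 = 0.2279
c = S₁ / A₁^z = 8 / 0.0692^0.2279 = 8 / 0.5441 = 14.7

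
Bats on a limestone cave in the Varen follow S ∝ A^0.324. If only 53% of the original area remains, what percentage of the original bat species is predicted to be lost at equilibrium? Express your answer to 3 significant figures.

18.6%

S_new/S_old = (A_new/A_old)^z = 0.53^0.324
= exp(0.324 × ln 0.53) = exp(0.324 × -0.6349) = exp(-0.2057) ≈ 0.8141
Fraction lost = 1 − 0.8141 = 0.1859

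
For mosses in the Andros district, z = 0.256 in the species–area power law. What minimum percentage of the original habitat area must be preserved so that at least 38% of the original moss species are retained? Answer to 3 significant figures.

Need (A_new/A_old)^0.256 = 0.38, so A_new/A_old = 0.38^(1/0.256) = 0.38^3.906
ln(A_new/A_old) = ln 0.38 / 0.256 = -0.9676 / 0.256 = -3.7796
A_new/A_old = e^-3.7796 ≈ 0.02283

2.28%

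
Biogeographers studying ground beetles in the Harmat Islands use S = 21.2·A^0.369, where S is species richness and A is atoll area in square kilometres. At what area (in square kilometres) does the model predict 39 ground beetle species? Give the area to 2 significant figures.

39 = 21.2 × A^0.369  ⇒  A^0.369 = 39/21.2 = 1.84
ln A = ln(1.84) / 0.369 = 0.6096 / 0.369 = 1.6519
A = e^1.6519 ≈ 5.217 square kilometres

5.2 square kilometres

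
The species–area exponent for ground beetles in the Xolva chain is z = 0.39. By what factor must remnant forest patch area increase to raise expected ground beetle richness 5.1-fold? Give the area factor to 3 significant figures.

65.2

(A₂/A₁)^0.39 = 5.1, so A₂/A₁ = 5.1^(1/0.39) = 5.1^2.564
ln(A₂/A₁) = ln 5.1 / 0.39 = 1.6292 / 0.39 = 4.1775
A₂/A₁ = e^4.1775 ≈ 65.21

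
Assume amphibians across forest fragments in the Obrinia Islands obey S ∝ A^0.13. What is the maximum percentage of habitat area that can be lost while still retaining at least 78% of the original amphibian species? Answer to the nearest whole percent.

Need (A_new/A_old)^0.13 = 0.78, so A_new/A_old = 0.78^(1/0.13) = 0.78^7.692
ln(A_new/A_old) = ln 0.78 / 0.13 = -0.2485 / 0.13 = -1.9112
A_new/A_old = e^-1.9112 ≈ 0.1479
Fraction that can be lost = 1 − 0.1479 = 0.8521

85%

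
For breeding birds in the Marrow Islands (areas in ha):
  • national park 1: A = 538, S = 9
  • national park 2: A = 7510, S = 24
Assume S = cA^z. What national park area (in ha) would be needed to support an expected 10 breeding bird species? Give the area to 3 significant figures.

714 ha

z = ln(24/9) / ln(7510/538) = 0.9808 / 2.6361 = 0.3721
c = 9 / 538^0.3721 = 9 / 10.38 = 0.8674
A = (10/0.8674)^(1/0.3721) ⇒ ln A = ln(11.53)/0.3721 = 6.5710
A = e^6.5710 ≈ 714.1 ha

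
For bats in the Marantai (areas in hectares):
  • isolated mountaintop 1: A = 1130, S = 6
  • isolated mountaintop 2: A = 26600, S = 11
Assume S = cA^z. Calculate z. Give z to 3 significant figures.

Taking logs: ln S = ln c + z ln A, so z = (ln S₂ − ln S₁)/(ln A₂ − ln A₁).
z = ln(11/6) / ln(26600/1130) = ln(1.833) / ln(23.54) = 0.6061 / 3.1587 = 0.1919

0.192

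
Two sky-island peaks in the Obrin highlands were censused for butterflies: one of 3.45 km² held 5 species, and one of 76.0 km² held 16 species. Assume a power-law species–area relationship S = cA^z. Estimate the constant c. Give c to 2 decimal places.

z = ln(S₂/S₁) / ln(A₂/A₁) = ln(16/5) / ln(76/3.45) = 1.1632 / 3.0924 = 0.3761
c = S₁ / A₁^z = 5 / 3.45^0.3761 = 5 / 1.593 = 3.138

3.14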